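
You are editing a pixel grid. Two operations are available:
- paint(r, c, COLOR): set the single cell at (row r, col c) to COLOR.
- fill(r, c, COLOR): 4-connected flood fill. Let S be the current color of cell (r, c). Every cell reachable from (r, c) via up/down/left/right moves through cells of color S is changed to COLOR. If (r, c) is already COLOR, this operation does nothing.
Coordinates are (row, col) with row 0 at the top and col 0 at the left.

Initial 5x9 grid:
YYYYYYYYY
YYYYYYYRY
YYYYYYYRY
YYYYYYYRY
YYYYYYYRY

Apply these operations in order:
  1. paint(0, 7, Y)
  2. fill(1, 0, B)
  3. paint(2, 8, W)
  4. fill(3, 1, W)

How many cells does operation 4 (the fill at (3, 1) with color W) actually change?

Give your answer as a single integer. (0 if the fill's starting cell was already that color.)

After op 1 paint(0,7,Y):
YYYYYYYYY
YYYYYYYRY
YYYYYYYRY
YYYYYYYRY
YYYYYYYRY
After op 2 fill(1,0,B) [41 cells changed]:
BBBBBBBBB
BBBBBBBRB
BBBBBBBRB
BBBBBBBRB
BBBBBBBRB
After op 3 paint(2,8,W):
BBBBBBBBB
BBBBBBBRB
BBBBBBBRW
BBBBBBBRB
BBBBBBBRB
After op 4 fill(3,1,W) [38 cells changed]:
WWWWWWWWW
WWWWWWWRW
WWWWWWWRW
WWWWWWWRB
WWWWWWWRB

Answer: 38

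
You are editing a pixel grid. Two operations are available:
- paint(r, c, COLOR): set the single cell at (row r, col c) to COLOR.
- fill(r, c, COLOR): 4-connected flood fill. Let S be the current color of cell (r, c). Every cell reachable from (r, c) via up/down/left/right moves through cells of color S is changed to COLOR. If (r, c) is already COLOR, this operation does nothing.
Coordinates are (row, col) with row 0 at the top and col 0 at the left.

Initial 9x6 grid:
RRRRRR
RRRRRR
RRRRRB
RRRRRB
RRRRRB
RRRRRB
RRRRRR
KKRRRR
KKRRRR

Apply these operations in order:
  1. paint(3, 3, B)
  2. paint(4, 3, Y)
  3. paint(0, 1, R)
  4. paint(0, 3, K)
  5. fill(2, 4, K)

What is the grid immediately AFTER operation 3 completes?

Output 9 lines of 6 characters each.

Answer: RRRRRR
RRRRRR
RRRRRB
RRRBRB
RRRYRB
RRRRRB
RRRRRR
KKRRRR
KKRRRR

Derivation:
After op 1 paint(3,3,B):
RRRRRR
RRRRRR
RRRRRB
RRRBRB
RRRRRB
RRRRRB
RRRRRR
KKRRRR
KKRRRR
After op 2 paint(4,3,Y):
RRRRRR
RRRRRR
RRRRRB
RRRBRB
RRRYRB
RRRRRB
RRRRRR
KKRRRR
KKRRRR
After op 3 paint(0,1,R):
RRRRRR
RRRRRR
RRRRRB
RRRBRB
RRRYRB
RRRRRB
RRRRRR
KKRRRR
KKRRRR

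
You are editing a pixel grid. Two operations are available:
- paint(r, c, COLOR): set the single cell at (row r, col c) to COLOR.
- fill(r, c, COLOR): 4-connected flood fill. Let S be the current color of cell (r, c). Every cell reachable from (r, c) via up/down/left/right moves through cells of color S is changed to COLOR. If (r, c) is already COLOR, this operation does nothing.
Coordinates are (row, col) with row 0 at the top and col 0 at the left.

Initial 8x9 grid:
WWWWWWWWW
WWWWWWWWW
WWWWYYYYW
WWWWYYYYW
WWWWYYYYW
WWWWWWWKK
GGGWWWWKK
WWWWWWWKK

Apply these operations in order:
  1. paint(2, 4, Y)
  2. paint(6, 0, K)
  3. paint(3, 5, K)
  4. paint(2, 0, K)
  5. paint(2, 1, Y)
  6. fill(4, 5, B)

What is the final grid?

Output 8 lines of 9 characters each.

After op 1 paint(2,4,Y):
WWWWWWWWW
WWWWWWWWW
WWWWYYYYW
WWWWYYYYW
WWWWYYYYW
WWWWWWWKK
GGGWWWWKK
WWWWWWWKK
After op 2 paint(6,0,K):
WWWWWWWWW
WWWWWWWWW
WWWWYYYYW
WWWWYYYYW
WWWWYYYYW
WWWWWWWKK
KGGWWWWKK
WWWWWWWKK
After op 3 paint(3,5,K):
WWWWWWWWW
WWWWWWWWW
WWWWYYYYW
WWWWYKYYW
WWWWYYYYW
WWWWWWWKK
KGGWWWWKK
WWWWWWWKK
After op 4 paint(2,0,K):
WWWWWWWWW
WWWWWWWWW
KWWWYYYYW
WWWWYKYYW
WWWWYYYYW
WWWWWWWKK
KGGWWWWKK
WWWWWWWKK
After op 5 paint(2,1,Y):
WWWWWWWWW
WWWWWWWWW
KYWWYYYYW
WWWWYKYYW
WWWWYYYYW
WWWWWWWKK
KGGWWWWKK
WWWWWWWKK
After op 6 fill(4,5,B) [11 cells changed]:
WWWWWWWWW
WWWWWWWWW
KYWWBBBBW
WWWWBKBBW
WWWWBBBBW
WWWWWWWKK
KGGWWWWKK
WWWWWWWKK

Answer: WWWWWWWWW
WWWWWWWWW
KYWWBBBBW
WWWWBKBBW
WWWWBBBBW
WWWWWWWKK
KGGWWWWKK
WWWWWWWKK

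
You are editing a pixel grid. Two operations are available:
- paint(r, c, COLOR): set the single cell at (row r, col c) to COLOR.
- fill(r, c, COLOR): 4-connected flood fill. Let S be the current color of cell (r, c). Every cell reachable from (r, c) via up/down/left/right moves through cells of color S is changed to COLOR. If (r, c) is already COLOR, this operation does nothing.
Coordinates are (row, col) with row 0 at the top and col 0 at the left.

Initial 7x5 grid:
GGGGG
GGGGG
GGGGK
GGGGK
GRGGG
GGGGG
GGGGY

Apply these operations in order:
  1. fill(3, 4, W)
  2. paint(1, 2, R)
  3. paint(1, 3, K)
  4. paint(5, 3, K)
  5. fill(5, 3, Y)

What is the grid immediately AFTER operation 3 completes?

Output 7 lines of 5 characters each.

Answer: GGGGG
GGRKG
GGGGW
GGGGW
GRGGG
GGGGG
GGGGY

Derivation:
After op 1 fill(3,4,W) [2 cells changed]:
GGGGG
GGGGG
GGGGW
GGGGW
GRGGG
GGGGG
GGGGY
After op 2 paint(1,2,R):
GGGGG
GGRGG
GGGGW
GGGGW
GRGGG
GGGGG
GGGGY
After op 3 paint(1,3,K):
GGGGG
GGRKG
GGGGW
GGGGW
GRGGG
GGGGG
GGGGY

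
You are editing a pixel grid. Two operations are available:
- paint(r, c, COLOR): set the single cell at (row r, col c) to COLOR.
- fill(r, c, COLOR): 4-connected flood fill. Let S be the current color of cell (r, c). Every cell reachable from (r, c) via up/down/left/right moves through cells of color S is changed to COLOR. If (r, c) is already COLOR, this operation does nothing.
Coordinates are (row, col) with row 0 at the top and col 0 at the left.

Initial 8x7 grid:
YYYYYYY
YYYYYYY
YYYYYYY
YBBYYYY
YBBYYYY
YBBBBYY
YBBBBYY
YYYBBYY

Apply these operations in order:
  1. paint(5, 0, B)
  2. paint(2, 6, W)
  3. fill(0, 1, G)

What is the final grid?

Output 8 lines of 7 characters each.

Answer: GGGGGGG
GGGGGGG
GGGGGGW
GBBGGGG
GBBGGGG
BBBBBGG
YBBBBGG
YYYBBGG

Derivation:
After op 1 paint(5,0,B):
YYYYYYY
YYYYYYY
YYYYYYY
YBBYYYY
YBBYYYY
BBBBBYY
YBBBBYY
YYYBBYY
After op 2 paint(2,6,W):
YYYYYYY
YYYYYYY
YYYYYYW
YBBYYYY
YBBYYYY
BBBBBYY
YBBBBYY
YYYBBYY
After op 3 fill(0,1,G) [36 cells changed]:
GGGGGGG
GGGGGGG
GGGGGGW
GBBGGGG
GBBGGGG
BBBBBGG
YBBBBGG
YYYBBGG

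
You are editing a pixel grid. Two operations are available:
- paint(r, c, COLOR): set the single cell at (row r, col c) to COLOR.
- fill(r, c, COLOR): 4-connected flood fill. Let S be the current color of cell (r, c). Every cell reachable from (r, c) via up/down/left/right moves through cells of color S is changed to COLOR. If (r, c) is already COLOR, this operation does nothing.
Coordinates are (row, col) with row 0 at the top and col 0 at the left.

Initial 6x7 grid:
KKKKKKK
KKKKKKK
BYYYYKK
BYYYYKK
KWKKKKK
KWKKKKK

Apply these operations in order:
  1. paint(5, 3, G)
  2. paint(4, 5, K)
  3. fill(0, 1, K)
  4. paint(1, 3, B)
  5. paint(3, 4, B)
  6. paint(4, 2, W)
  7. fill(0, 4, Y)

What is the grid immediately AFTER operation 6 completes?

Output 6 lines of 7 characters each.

Answer: KKKKKKK
KKKBKKK
BYYYYKK
BYYYBKK
KWWKKKK
KWKGKKK

Derivation:
After op 1 paint(5,3,G):
KKKKKKK
KKKKKKK
BYYYYKK
BYYYYKK
KWKKKKK
KWKGKKK
After op 2 paint(4,5,K):
KKKKKKK
KKKKKKK
BYYYYKK
BYYYYKK
KWKKKKK
KWKGKKK
After op 3 fill(0,1,K) [0 cells changed]:
KKKKKKK
KKKKKKK
BYYYYKK
BYYYYKK
KWKKKKK
KWKGKKK
After op 4 paint(1,3,B):
KKKKKKK
KKKBKKK
BYYYYKK
BYYYYKK
KWKKKKK
KWKGKKK
After op 5 paint(3,4,B):
KKKKKKK
KKKBKKK
BYYYYKK
BYYYBKK
KWKKKKK
KWKGKKK
After op 6 paint(4,2,W):
KKKKKKK
KKKBKKK
BYYYYKK
BYYYBKK
KWWKKKK
KWKGKKK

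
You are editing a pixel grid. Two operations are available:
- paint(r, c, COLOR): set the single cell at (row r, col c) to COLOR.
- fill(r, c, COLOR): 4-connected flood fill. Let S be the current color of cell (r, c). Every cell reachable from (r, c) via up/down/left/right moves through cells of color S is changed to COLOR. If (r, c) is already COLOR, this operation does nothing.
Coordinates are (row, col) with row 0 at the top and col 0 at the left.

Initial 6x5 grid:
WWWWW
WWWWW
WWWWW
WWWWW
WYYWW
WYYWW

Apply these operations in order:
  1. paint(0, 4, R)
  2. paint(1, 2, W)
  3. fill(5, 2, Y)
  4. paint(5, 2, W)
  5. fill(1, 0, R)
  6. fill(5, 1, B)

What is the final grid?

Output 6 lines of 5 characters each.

Answer: RRRRR
RRRRR
RRRRR
RRRRR
RBBRR
RBRRR

Derivation:
After op 1 paint(0,4,R):
WWWWR
WWWWW
WWWWW
WWWWW
WYYWW
WYYWW
After op 2 paint(1,2,W):
WWWWR
WWWWW
WWWWW
WWWWW
WYYWW
WYYWW
After op 3 fill(5,2,Y) [0 cells changed]:
WWWWR
WWWWW
WWWWW
WWWWW
WYYWW
WYYWW
After op 4 paint(5,2,W):
WWWWR
WWWWW
WWWWW
WWWWW
WYYWW
WYWWW
After op 5 fill(1,0,R) [26 cells changed]:
RRRRR
RRRRR
RRRRR
RRRRR
RYYRR
RYRRR
After op 6 fill(5,1,B) [3 cells changed]:
RRRRR
RRRRR
RRRRR
RRRRR
RBBRR
RBRRR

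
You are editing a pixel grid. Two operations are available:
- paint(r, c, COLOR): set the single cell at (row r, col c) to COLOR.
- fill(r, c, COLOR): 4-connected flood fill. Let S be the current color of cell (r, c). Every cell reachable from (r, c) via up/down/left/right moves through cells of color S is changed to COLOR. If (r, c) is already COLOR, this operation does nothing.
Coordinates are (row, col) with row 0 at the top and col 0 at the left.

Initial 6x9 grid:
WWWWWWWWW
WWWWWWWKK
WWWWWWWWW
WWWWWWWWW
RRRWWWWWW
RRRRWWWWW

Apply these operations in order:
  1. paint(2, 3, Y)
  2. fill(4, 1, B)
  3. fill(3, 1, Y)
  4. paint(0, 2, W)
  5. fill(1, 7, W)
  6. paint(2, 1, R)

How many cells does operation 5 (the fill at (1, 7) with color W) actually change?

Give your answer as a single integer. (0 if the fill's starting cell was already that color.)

After op 1 paint(2,3,Y):
WWWWWWWWW
WWWWWWWKK
WWWYWWWWW
WWWWWWWWW
RRRWWWWWW
RRRRWWWWW
After op 2 fill(4,1,B) [7 cells changed]:
WWWWWWWWW
WWWWWWWKK
WWWYWWWWW
WWWWWWWWW
BBBWWWWWW
BBBBWWWWW
After op 3 fill(3,1,Y) [44 cells changed]:
YYYYYYYYY
YYYYYYYKK
YYYYYYYYY
YYYYYYYYY
BBBYYYYYY
BBBBYYYYY
After op 4 paint(0,2,W):
YYWYYYYYY
YYYYYYYKK
YYYYYYYYY
YYYYYYYYY
BBBYYYYYY
BBBBYYYYY
After op 5 fill(1,7,W) [2 cells changed]:
YYWYYYYYY
YYYYYYYWW
YYYYYYYYY
YYYYYYYYY
BBBYYYYYY
BBBBYYYYY

Answer: 2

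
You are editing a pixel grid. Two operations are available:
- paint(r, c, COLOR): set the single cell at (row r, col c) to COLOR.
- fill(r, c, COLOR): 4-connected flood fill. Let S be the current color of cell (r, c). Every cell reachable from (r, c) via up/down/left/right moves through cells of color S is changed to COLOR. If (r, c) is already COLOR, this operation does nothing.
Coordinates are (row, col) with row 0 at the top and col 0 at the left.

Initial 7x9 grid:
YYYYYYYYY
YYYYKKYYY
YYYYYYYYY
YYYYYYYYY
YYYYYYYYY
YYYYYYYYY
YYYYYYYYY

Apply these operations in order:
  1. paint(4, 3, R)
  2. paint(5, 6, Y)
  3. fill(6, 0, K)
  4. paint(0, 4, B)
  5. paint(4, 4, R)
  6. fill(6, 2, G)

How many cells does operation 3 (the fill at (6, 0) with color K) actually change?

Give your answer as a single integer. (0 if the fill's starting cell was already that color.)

After op 1 paint(4,3,R):
YYYYYYYYY
YYYYKKYYY
YYYYYYYYY
YYYYYYYYY
YYYRYYYYY
YYYYYYYYY
YYYYYYYYY
After op 2 paint(5,6,Y):
YYYYYYYYY
YYYYKKYYY
YYYYYYYYY
YYYYYYYYY
YYYRYYYYY
YYYYYYYYY
YYYYYYYYY
After op 3 fill(6,0,K) [60 cells changed]:
KKKKKKKKK
KKKKKKKKK
KKKKKKKKK
KKKKKKKKK
KKKRKKKKK
KKKKKKKKK
KKKKKKKKK

Answer: 60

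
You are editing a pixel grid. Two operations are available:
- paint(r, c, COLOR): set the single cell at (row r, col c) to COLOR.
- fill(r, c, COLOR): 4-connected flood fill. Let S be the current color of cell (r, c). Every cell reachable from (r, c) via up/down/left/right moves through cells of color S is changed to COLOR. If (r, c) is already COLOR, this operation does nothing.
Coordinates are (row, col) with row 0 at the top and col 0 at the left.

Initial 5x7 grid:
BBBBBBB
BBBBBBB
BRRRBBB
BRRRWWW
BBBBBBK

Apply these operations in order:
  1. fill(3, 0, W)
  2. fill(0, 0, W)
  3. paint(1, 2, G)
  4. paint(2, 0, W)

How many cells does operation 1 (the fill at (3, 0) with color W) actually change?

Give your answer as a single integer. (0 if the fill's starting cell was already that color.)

Answer: 25

Derivation:
After op 1 fill(3,0,W) [25 cells changed]:
WWWWWWW
WWWWWWW
WRRRWWW
WRRRWWW
WWWWWWK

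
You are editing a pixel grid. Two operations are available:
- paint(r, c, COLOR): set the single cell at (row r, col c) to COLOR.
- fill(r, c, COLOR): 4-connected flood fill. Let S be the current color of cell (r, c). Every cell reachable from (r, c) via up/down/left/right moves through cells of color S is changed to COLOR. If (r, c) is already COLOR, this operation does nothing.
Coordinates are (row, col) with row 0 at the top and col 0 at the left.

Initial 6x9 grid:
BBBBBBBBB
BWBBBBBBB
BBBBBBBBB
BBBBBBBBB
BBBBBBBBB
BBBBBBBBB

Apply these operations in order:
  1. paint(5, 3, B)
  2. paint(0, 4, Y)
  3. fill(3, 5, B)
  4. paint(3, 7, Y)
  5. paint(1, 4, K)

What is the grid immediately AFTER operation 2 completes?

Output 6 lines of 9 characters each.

After op 1 paint(5,3,B):
BBBBBBBBB
BWBBBBBBB
BBBBBBBBB
BBBBBBBBB
BBBBBBBBB
BBBBBBBBB
After op 2 paint(0,4,Y):
BBBBYBBBB
BWBBBBBBB
BBBBBBBBB
BBBBBBBBB
BBBBBBBBB
BBBBBBBBB

Answer: BBBBYBBBB
BWBBBBBBB
BBBBBBBBB
BBBBBBBBB
BBBBBBBBB
BBBBBBBBB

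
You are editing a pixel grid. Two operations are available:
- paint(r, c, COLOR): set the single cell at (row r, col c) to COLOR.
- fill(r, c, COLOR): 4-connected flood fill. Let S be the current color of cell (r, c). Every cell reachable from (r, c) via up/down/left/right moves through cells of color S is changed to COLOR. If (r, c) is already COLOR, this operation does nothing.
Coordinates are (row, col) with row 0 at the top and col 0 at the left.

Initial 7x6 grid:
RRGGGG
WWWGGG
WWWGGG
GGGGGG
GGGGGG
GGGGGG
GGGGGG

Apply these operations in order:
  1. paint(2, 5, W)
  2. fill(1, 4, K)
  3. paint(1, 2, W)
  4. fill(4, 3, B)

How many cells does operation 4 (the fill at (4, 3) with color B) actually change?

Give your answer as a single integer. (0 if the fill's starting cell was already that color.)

After op 1 paint(2,5,W):
RRGGGG
WWWGGG
WWWGGW
GGGGGG
GGGGGG
GGGGGG
GGGGGG
After op 2 fill(1,4,K) [33 cells changed]:
RRKKKK
WWWKKK
WWWKKW
KKKKKK
KKKKKK
KKKKKK
KKKKKK
After op 3 paint(1,2,W):
RRKKKK
WWWKKK
WWWKKW
KKKKKK
KKKKKK
KKKKKK
KKKKKK
After op 4 fill(4,3,B) [33 cells changed]:
RRBBBB
WWWBBB
WWWBBW
BBBBBB
BBBBBB
BBBBBB
BBBBBB

Answer: 33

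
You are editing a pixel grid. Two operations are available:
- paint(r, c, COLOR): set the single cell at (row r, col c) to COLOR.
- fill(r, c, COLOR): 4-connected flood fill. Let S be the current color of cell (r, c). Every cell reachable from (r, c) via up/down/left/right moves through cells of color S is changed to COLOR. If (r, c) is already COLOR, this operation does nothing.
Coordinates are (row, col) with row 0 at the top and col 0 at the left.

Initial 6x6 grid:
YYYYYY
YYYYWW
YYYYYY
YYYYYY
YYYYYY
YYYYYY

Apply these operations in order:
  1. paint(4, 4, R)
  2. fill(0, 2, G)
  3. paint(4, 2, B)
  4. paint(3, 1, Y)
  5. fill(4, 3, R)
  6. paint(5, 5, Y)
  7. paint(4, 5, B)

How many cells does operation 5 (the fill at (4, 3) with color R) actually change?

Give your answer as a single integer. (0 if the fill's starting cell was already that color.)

After op 1 paint(4,4,R):
YYYYYY
YYYYWW
YYYYYY
YYYYYY
YYYYRY
YYYYYY
After op 2 fill(0,2,G) [33 cells changed]:
GGGGGG
GGGGWW
GGGGGG
GGGGGG
GGGGRG
GGGGGG
After op 3 paint(4,2,B):
GGGGGG
GGGGWW
GGGGGG
GGGGGG
GGBGRG
GGGGGG
After op 4 paint(3,1,Y):
GGGGGG
GGGGWW
GGGGGG
GYGGGG
GGBGRG
GGGGGG
After op 5 fill(4,3,R) [31 cells changed]:
RRRRRR
RRRRWW
RRRRRR
RYRRRR
RRBRRR
RRRRRR

Answer: 31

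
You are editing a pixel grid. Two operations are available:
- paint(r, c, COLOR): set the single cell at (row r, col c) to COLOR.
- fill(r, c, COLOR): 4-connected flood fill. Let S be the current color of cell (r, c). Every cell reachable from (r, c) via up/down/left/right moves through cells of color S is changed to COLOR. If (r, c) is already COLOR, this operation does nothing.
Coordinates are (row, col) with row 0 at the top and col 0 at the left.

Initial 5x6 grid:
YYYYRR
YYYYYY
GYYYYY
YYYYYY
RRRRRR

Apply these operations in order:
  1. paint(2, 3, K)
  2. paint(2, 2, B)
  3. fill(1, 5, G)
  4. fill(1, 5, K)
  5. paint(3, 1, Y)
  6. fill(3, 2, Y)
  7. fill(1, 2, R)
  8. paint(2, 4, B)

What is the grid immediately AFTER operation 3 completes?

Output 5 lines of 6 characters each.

Answer: GGGGRR
GGGGGG
GGBKGG
GGGGGG
RRRRRR

Derivation:
After op 1 paint(2,3,K):
YYYYRR
YYYYYY
GYYKYY
YYYYYY
RRRRRR
After op 2 paint(2,2,B):
YYYYRR
YYYYYY
GYBKYY
YYYYYY
RRRRRR
After op 3 fill(1,5,G) [19 cells changed]:
GGGGRR
GGGGGG
GGBKGG
GGGGGG
RRRRRR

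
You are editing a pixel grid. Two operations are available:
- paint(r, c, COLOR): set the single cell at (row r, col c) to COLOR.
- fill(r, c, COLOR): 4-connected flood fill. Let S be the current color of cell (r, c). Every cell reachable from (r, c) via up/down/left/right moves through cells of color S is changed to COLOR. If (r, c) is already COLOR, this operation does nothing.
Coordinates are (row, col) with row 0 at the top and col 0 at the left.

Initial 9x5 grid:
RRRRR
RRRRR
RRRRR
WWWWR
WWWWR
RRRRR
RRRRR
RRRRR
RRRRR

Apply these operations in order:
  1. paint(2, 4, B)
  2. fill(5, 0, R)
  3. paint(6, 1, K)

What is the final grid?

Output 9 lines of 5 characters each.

After op 1 paint(2,4,B):
RRRRR
RRRRR
RRRRB
WWWWR
WWWWR
RRRRR
RRRRR
RRRRR
RRRRR
After op 2 fill(5,0,R) [0 cells changed]:
RRRRR
RRRRR
RRRRB
WWWWR
WWWWR
RRRRR
RRRRR
RRRRR
RRRRR
After op 3 paint(6,1,K):
RRRRR
RRRRR
RRRRB
WWWWR
WWWWR
RRRRR
RKRRR
RRRRR
RRRRR

Answer: RRRRR
RRRRR
RRRRB
WWWWR
WWWWR
RRRRR
RKRRR
RRRRR
RRRRR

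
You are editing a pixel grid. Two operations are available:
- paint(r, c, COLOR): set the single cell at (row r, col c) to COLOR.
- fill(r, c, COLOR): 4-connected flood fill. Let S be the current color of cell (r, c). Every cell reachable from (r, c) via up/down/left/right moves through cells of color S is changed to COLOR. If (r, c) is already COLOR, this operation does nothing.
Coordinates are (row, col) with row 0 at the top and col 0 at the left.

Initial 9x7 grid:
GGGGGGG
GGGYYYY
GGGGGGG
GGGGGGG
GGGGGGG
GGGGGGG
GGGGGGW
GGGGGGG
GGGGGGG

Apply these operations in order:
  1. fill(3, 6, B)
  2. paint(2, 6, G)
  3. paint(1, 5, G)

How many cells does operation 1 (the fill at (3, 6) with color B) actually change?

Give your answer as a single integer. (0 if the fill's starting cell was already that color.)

Answer: 58

Derivation:
After op 1 fill(3,6,B) [58 cells changed]:
BBBBBBB
BBBYYYY
BBBBBBB
BBBBBBB
BBBBBBB
BBBBBBB
BBBBBBW
BBBBBBB
BBBBBBB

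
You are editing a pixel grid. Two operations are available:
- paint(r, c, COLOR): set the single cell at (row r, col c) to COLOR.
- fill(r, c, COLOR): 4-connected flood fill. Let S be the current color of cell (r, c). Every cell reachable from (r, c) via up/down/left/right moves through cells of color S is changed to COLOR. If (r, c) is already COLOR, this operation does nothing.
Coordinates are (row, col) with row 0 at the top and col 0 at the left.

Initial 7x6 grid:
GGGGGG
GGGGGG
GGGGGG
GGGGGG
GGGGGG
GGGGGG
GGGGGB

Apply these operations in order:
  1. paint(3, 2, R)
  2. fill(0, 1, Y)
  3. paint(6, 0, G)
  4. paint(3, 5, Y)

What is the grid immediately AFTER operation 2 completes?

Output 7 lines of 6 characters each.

After op 1 paint(3,2,R):
GGGGGG
GGGGGG
GGGGGG
GGRGGG
GGGGGG
GGGGGG
GGGGGB
After op 2 fill(0,1,Y) [40 cells changed]:
YYYYYY
YYYYYY
YYYYYY
YYRYYY
YYYYYY
YYYYYY
YYYYYB

Answer: YYYYYY
YYYYYY
YYYYYY
YYRYYY
YYYYYY
YYYYYY
YYYYYB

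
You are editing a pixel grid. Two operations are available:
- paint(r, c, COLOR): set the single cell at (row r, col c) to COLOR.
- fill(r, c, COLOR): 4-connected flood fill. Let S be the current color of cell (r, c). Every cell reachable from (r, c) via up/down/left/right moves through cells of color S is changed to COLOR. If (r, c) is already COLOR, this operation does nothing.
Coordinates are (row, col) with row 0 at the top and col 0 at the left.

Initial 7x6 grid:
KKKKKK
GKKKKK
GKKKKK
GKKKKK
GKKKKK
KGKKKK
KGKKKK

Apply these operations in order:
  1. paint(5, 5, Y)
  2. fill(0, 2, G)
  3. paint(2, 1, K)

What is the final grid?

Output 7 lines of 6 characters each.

Answer: GGGGGG
GGGGGG
GKGGGG
GGGGGG
GGGGGG
KGGGGY
KGGGGG

Derivation:
After op 1 paint(5,5,Y):
KKKKKK
GKKKKK
GKKKKK
GKKKKK
GKKKKK
KGKKKY
KGKKKK
After op 2 fill(0,2,G) [33 cells changed]:
GGGGGG
GGGGGG
GGGGGG
GGGGGG
GGGGGG
KGGGGY
KGGGGG
After op 3 paint(2,1,K):
GGGGGG
GGGGGG
GKGGGG
GGGGGG
GGGGGG
KGGGGY
KGGGGG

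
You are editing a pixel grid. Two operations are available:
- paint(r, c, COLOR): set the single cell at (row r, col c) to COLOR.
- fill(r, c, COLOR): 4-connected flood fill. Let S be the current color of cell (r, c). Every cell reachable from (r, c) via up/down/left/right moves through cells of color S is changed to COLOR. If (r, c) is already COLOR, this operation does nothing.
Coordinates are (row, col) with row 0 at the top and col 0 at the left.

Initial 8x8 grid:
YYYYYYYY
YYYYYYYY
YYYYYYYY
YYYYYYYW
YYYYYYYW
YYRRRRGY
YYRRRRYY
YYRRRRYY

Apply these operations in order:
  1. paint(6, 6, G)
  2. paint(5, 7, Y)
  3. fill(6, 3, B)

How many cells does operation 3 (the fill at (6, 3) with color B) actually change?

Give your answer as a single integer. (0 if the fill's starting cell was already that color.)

After op 1 paint(6,6,G):
YYYYYYYY
YYYYYYYY
YYYYYYYY
YYYYYYYW
YYYYYYYW
YYRRRRGY
YYRRRRGY
YYRRRRYY
After op 2 paint(5,7,Y):
YYYYYYYY
YYYYYYYY
YYYYYYYY
YYYYYYYW
YYYYYYYW
YYRRRRGY
YYRRRRGY
YYRRRRYY
After op 3 fill(6,3,B) [12 cells changed]:
YYYYYYYY
YYYYYYYY
YYYYYYYY
YYYYYYYW
YYYYYYYW
YYBBBBGY
YYBBBBGY
YYBBBBYY

Answer: 12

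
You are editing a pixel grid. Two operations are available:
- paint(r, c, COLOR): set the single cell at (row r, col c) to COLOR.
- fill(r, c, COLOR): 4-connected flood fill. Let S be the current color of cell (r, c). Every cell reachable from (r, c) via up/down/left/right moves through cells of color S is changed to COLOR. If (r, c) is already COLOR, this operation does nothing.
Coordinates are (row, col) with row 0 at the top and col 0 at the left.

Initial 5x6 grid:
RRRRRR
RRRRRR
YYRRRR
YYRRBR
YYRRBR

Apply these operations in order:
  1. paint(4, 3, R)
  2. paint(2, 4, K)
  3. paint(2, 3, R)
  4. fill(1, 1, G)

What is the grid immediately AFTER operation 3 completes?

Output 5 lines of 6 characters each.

Answer: RRRRRR
RRRRRR
YYRRKR
YYRRBR
YYRRBR

Derivation:
After op 1 paint(4,3,R):
RRRRRR
RRRRRR
YYRRRR
YYRRBR
YYRRBR
After op 2 paint(2,4,K):
RRRRRR
RRRRRR
YYRRKR
YYRRBR
YYRRBR
After op 3 paint(2,3,R):
RRRRRR
RRRRRR
YYRRKR
YYRRBR
YYRRBR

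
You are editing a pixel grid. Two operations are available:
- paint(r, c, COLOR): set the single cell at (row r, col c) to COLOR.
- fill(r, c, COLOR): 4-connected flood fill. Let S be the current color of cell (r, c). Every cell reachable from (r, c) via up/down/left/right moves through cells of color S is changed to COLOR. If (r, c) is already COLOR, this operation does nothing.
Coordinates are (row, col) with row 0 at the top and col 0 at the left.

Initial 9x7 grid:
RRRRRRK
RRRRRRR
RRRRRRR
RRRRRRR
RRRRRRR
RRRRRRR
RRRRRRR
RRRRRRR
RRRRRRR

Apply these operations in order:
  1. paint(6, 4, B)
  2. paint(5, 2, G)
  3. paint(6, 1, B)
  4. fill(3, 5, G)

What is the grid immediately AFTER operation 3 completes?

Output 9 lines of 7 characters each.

After op 1 paint(6,4,B):
RRRRRRK
RRRRRRR
RRRRRRR
RRRRRRR
RRRRRRR
RRRRRRR
RRRRBRR
RRRRRRR
RRRRRRR
After op 2 paint(5,2,G):
RRRRRRK
RRRRRRR
RRRRRRR
RRRRRRR
RRRRRRR
RRGRRRR
RRRRBRR
RRRRRRR
RRRRRRR
After op 3 paint(6,1,B):
RRRRRRK
RRRRRRR
RRRRRRR
RRRRRRR
RRRRRRR
RRGRRRR
RBRRBRR
RRRRRRR
RRRRRRR

Answer: RRRRRRK
RRRRRRR
RRRRRRR
RRRRRRR
RRRRRRR
RRGRRRR
RBRRBRR
RRRRRRR
RRRRRRR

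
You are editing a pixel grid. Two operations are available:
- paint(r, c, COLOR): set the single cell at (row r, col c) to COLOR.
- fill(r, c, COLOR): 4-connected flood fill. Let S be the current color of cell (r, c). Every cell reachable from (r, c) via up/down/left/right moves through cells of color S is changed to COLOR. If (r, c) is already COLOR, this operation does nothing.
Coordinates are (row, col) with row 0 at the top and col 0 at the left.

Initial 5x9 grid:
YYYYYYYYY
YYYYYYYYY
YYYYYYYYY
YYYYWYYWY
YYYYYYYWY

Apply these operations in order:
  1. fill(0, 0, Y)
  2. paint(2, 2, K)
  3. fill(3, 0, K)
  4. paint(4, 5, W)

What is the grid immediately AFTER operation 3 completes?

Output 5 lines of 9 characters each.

After op 1 fill(0,0,Y) [0 cells changed]:
YYYYYYYYY
YYYYYYYYY
YYYYYYYYY
YYYYWYYWY
YYYYYYYWY
After op 2 paint(2,2,K):
YYYYYYYYY
YYYYYYYYY
YYKYYYYYY
YYYYWYYWY
YYYYYYYWY
After op 3 fill(3,0,K) [41 cells changed]:
KKKKKKKKK
KKKKKKKKK
KKKKKKKKK
KKKKWKKWK
KKKKKKKWK

Answer: KKKKKKKKK
KKKKKKKKK
KKKKKKKKK
KKKKWKKWK
KKKKKKKWK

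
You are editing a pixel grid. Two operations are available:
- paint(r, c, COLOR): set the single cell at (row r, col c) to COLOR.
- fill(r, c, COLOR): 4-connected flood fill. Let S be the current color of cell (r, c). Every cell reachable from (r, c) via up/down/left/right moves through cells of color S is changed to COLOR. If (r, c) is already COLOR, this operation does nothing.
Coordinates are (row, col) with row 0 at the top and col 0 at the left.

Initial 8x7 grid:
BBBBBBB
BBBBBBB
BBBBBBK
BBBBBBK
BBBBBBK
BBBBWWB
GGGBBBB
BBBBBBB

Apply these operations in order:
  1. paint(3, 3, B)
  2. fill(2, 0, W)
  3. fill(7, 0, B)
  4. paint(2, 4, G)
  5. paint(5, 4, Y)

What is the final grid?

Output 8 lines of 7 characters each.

After op 1 paint(3,3,B):
BBBBBBB
BBBBBBB
BBBBBBK
BBBBBBK
BBBBBBK
BBBBWWB
GGGBBBB
BBBBBBB
After op 2 fill(2,0,W) [48 cells changed]:
WWWWWWW
WWWWWWW
WWWWWWK
WWWWWWK
WWWWWWK
WWWWWWW
GGGWWWW
WWWWWWW
After op 3 fill(7,0,B) [50 cells changed]:
BBBBBBB
BBBBBBB
BBBBBBK
BBBBBBK
BBBBBBK
BBBBBBB
GGGBBBB
BBBBBBB
After op 4 paint(2,4,G):
BBBBBBB
BBBBBBB
BBBBGBK
BBBBBBK
BBBBBBK
BBBBBBB
GGGBBBB
BBBBBBB
After op 5 paint(5,4,Y):
BBBBBBB
BBBBBBB
BBBBGBK
BBBBBBK
BBBBBBK
BBBBYBB
GGGBBBB
BBBBBBB

Answer: BBBBBBB
BBBBBBB
BBBBGBK
BBBBBBK
BBBBBBK
BBBBYBB
GGGBBBB
BBBBBBB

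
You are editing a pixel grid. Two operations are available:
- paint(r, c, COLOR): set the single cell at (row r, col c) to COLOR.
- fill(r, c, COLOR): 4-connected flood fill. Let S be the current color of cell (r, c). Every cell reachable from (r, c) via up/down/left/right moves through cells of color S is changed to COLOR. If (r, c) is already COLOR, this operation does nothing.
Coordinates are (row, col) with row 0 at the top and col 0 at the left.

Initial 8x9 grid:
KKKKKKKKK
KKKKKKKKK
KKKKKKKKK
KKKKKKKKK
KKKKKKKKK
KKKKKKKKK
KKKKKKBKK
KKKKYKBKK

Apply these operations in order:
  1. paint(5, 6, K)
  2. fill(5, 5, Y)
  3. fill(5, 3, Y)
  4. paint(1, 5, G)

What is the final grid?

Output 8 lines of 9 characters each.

After op 1 paint(5,6,K):
KKKKKKKKK
KKKKKKKKK
KKKKKKKKK
KKKKKKKKK
KKKKKKKKK
KKKKKKKKK
KKKKKKBKK
KKKKYKBKK
After op 2 fill(5,5,Y) [69 cells changed]:
YYYYYYYYY
YYYYYYYYY
YYYYYYYYY
YYYYYYYYY
YYYYYYYYY
YYYYYYYYY
YYYYYYBYY
YYYYYYBYY
After op 3 fill(5,3,Y) [0 cells changed]:
YYYYYYYYY
YYYYYYYYY
YYYYYYYYY
YYYYYYYYY
YYYYYYYYY
YYYYYYYYY
YYYYYYBYY
YYYYYYBYY
After op 4 paint(1,5,G):
YYYYYYYYY
YYYYYGYYY
YYYYYYYYY
YYYYYYYYY
YYYYYYYYY
YYYYYYYYY
YYYYYYBYY
YYYYYYBYY

Answer: YYYYYYYYY
YYYYYGYYY
YYYYYYYYY
YYYYYYYYY
YYYYYYYYY
YYYYYYYYY
YYYYYYBYY
YYYYYYBYY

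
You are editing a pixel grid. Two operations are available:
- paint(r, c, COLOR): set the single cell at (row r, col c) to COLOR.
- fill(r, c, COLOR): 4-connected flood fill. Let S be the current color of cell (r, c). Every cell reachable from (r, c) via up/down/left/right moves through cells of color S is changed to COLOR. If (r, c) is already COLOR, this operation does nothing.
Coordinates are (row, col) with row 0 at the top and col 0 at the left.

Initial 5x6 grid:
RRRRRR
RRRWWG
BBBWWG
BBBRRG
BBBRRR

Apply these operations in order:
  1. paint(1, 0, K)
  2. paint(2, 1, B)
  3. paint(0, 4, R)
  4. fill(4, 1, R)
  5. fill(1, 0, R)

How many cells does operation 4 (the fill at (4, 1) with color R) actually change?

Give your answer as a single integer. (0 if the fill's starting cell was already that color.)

Answer: 9

Derivation:
After op 1 paint(1,0,K):
RRRRRR
KRRWWG
BBBWWG
BBBRRG
BBBRRR
After op 2 paint(2,1,B):
RRRRRR
KRRWWG
BBBWWG
BBBRRG
BBBRRR
After op 3 paint(0,4,R):
RRRRRR
KRRWWG
BBBWWG
BBBRRG
BBBRRR
After op 4 fill(4,1,R) [9 cells changed]:
RRRRRR
KRRWWG
RRRWWG
RRRRRG
RRRRRR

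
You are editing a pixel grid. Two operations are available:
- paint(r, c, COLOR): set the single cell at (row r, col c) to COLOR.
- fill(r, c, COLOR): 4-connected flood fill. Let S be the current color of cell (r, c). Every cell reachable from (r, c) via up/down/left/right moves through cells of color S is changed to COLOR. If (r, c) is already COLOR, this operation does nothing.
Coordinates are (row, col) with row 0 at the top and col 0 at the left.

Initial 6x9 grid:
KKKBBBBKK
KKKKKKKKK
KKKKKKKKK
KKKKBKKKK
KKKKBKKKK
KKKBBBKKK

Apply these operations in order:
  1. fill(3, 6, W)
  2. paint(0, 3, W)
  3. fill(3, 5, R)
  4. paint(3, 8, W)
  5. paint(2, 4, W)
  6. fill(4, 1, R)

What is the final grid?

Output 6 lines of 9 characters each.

Answer: RRRRBBBRR
RRRRRRRRR
RRRRWRRRR
RRRRBRRRW
RRRRBRRRR
RRRBBBRRR

Derivation:
After op 1 fill(3,6,W) [45 cells changed]:
WWWBBBBWW
WWWWWWWWW
WWWWWWWWW
WWWWBWWWW
WWWWBWWWW
WWWBBBWWW
After op 2 paint(0,3,W):
WWWWBBBWW
WWWWWWWWW
WWWWWWWWW
WWWWBWWWW
WWWWBWWWW
WWWBBBWWW
After op 3 fill(3,5,R) [46 cells changed]:
RRRRBBBRR
RRRRRRRRR
RRRRRRRRR
RRRRBRRRR
RRRRBRRRR
RRRBBBRRR
After op 4 paint(3,8,W):
RRRRBBBRR
RRRRRRRRR
RRRRRRRRR
RRRRBRRRW
RRRRBRRRR
RRRBBBRRR
After op 5 paint(2,4,W):
RRRRBBBRR
RRRRRRRRR
RRRRWRRRR
RRRRBRRRW
RRRRBRRRR
RRRBBBRRR
After op 6 fill(4,1,R) [0 cells changed]:
RRRRBBBRR
RRRRRRRRR
RRRRWRRRR
RRRRBRRRW
RRRRBRRRR
RRRBBBRRR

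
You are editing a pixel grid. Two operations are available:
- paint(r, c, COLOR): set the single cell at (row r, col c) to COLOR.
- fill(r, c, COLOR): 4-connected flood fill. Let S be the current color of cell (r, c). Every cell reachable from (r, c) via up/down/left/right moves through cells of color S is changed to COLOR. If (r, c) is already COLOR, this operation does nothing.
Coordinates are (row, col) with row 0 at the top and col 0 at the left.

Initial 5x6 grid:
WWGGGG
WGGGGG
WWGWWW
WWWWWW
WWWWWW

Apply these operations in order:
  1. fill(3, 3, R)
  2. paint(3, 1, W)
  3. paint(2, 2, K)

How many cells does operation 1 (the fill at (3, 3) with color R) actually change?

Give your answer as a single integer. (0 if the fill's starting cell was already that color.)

After op 1 fill(3,3,R) [20 cells changed]:
RRGGGG
RGGGGG
RRGRRR
RRRRRR
RRRRRR

Answer: 20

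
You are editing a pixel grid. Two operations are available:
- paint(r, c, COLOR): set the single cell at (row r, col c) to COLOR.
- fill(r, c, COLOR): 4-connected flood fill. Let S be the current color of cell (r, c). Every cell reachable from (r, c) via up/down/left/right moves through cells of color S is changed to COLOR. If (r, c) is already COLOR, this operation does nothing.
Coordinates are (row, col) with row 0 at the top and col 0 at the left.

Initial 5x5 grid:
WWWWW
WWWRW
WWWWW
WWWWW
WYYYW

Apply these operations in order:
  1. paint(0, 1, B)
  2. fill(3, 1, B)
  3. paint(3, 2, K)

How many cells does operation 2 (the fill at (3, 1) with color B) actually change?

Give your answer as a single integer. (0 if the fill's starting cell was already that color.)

Answer: 20

Derivation:
After op 1 paint(0,1,B):
WBWWW
WWWRW
WWWWW
WWWWW
WYYYW
After op 2 fill(3,1,B) [20 cells changed]:
BBBBB
BBBRB
BBBBB
BBBBB
BYYYB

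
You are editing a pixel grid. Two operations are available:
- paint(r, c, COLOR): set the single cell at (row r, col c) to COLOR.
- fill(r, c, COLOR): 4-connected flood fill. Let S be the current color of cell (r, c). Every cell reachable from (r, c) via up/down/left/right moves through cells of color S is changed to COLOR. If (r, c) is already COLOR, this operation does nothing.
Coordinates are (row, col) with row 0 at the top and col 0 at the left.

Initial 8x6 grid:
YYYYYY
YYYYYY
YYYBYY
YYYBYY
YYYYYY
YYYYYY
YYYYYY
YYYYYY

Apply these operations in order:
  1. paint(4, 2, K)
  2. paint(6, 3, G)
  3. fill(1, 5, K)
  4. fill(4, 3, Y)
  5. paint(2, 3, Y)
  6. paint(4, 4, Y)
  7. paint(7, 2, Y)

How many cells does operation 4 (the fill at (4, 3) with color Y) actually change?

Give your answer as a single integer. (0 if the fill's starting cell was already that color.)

After op 1 paint(4,2,K):
YYYYYY
YYYYYY
YYYBYY
YYYBYY
YYKYYY
YYYYYY
YYYYYY
YYYYYY
After op 2 paint(6,3,G):
YYYYYY
YYYYYY
YYYBYY
YYYBYY
YYKYYY
YYYYYY
YYYGYY
YYYYYY
After op 3 fill(1,5,K) [44 cells changed]:
KKKKKK
KKKKKK
KKKBKK
KKKBKK
KKKKKK
KKKKKK
KKKGKK
KKKKKK
After op 4 fill(4,3,Y) [45 cells changed]:
YYYYYY
YYYYYY
YYYBYY
YYYBYY
YYYYYY
YYYYYY
YYYGYY
YYYYYY

Answer: 45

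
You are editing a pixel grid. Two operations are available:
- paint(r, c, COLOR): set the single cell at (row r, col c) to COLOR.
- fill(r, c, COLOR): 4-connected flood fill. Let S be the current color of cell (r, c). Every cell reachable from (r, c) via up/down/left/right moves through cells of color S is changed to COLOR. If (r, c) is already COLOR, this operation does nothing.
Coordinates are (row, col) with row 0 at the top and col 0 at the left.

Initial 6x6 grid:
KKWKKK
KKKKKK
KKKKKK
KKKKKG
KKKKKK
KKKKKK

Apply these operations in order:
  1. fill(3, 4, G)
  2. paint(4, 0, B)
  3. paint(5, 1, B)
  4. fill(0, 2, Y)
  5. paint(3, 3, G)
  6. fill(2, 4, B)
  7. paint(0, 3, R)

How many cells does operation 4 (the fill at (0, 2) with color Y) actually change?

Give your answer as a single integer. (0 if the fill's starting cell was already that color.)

Answer: 1

Derivation:
After op 1 fill(3,4,G) [34 cells changed]:
GGWGGG
GGGGGG
GGGGGG
GGGGGG
GGGGGG
GGGGGG
After op 2 paint(4,0,B):
GGWGGG
GGGGGG
GGGGGG
GGGGGG
BGGGGG
GGGGGG
After op 3 paint(5,1,B):
GGWGGG
GGGGGG
GGGGGG
GGGGGG
BGGGGG
GBGGGG
After op 4 fill(0,2,Y) [1 cells changed]:
GGYGGG
GGGGGG
GGGGGG
GGGGGG
BGGGGG
GBGGGG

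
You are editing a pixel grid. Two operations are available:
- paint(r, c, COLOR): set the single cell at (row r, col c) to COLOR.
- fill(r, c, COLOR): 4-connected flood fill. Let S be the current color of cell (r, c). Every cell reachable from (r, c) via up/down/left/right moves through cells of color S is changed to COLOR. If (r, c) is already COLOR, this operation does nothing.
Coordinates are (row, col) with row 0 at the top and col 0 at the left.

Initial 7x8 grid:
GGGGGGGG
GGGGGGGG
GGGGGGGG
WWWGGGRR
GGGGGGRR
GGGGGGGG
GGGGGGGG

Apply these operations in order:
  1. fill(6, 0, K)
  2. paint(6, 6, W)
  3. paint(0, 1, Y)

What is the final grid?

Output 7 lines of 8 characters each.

Answer: KYKKKKKK
KKKKKKKK
KKKKKKKK
WWWKKKRR
KKKKKKRR
KKKKKKKK
KKKKKKWK

Derivation:
After op 1 fill(6,0,K) [49 cells changed]:
KKKKKKKK
KKKKKKKK
KKKKKKKK
WWWKKKRR
KKKKKKRR
KKKKKKKK
KKKKKKKK
After op 2 paint(6,6,W):
KKKKKKKK
KKKKKKKK
KKKKKKKK
WWWKKKRR
KKKKKKRR
KKKKKKKK
KKKKKKWK
After op 3 paint(0,1,Y):
KYKKKKKK
KKKKKKKK
KKKKKKKK
WWWKKKRR
KKKKKKRR
KKKKKKKK
KKKKKKWK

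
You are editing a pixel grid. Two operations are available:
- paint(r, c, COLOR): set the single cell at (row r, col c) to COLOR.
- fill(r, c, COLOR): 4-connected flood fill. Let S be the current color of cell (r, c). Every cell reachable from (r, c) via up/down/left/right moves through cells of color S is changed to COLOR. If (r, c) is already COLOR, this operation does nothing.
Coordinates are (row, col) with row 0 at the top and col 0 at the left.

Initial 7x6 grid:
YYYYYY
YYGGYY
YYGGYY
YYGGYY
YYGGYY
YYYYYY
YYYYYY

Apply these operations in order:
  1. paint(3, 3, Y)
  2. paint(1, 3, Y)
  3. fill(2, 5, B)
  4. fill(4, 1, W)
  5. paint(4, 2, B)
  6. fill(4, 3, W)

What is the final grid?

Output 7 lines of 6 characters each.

Answer: WWWWWW
WWGWWW
WWGGWW
WWGWWW
WWBWWW
WWWWWW
WWWWWW

Derivation:
After op 1 paint(3,3,Y):
YYYYYY
YYGGYY
YYGGYY
YYGYYY
YYGGYY
YYYYYY
YYYYYY
After op 2 paint(1,3,Y):
YYYYYY
YYGYYY
YYGGYY
YYGYYY
YYGGYY
YYYYYY
YYYYYY
After op 3 fill(2,5,B) [36 cells changed]:
BBBBBB
BBGBBB
BBGGBB
BBGBBB
BBGGBB
BBBBBB
BBBBBB
After op 4 fill(4,1,W) [36 cells changed]:
WWWWWW
WWGWWW
WWGGWW
WWGWWW
WWGGWW
WWWWWW
WWWWWW
After op 5 paint(4,2,B):
WWWWWW
WWGWWW
WWGGWW
WWGWWW
WWBGWW
WWWWWW
WWWWWW
After op 6 fill(4,3,W) [1 cells changed]:
WWWWWW
WWGWWW
WWGGWW
WWGWWW
WWBWWW
WWWWWW
WWWWWW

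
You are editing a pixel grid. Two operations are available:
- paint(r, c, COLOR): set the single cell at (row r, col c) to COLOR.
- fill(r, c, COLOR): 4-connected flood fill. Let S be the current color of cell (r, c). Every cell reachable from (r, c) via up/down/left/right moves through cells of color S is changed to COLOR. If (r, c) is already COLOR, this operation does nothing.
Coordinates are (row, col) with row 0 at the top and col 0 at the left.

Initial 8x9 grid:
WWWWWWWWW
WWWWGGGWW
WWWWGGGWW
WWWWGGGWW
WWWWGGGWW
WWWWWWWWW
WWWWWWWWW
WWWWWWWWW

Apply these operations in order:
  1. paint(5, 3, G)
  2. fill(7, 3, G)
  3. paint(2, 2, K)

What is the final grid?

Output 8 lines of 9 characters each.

Answer: GGGGGGGGG
GGGGGGGGG
GGKGGGGGG
GGGGGGGGG
GGGGGGGGG
GGGGGGGGG
GGGGGGGGG
GGGGGGGGG

Derivation:
After op 1 paint(5,3,G):
WWWWWWWWW
WWWWGGGWW
WWWWGGGWW
WWWWGGGWW
WWWWGGGWW
WWWGWWWWW
WWWWWWWWW
WWWWWWWWW
After op 2 fill(7,3,G) [59 cells changed]:
GGGGGGGGG
GGGGGGGGG
GGGGGGGGG
GGGGGGGGG
GGGGGGGGG
GGGGGGGGG
GGGGGGGGG
GGGGGGGGG
After op 3 paint(2,2,K):
GGGGGGGGG
GGGGGGGGG
GGKGGGGGG
GGGGGGGGG
GGGGGGGGG
GGGGGGGGG
GGGGGGGGG
GGGGGGGGG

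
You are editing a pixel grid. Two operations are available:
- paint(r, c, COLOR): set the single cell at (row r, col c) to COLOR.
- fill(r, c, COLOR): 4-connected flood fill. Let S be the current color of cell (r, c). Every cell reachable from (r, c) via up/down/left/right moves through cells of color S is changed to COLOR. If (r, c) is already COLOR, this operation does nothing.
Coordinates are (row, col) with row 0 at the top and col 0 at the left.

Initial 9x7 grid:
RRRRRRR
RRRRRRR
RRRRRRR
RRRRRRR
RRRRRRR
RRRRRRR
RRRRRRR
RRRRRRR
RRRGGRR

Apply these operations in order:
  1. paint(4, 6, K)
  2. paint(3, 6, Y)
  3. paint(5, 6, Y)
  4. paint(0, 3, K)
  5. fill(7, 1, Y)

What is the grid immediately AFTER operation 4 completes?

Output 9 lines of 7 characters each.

Answer: RRRKRRR
RRRRRRR
RRRRRRR
RRRRRRY
RRRRRRK
RRRRRRY
RRRRRRR
RRRRRRR
RRRGGRR

Derivation:
After op 1 paint(4,6,K):
RRRRRRR
RRRRRRR
RRRRRRR
RRRRRRR
RRRRRRK
RRRRRRR
RRRRRRR
RRRRRRR
RRRGGRR
After op 2 paint(3,6,Y):
RRRRRRR
RRRRRRR
RRRRRRR
RRRRRRY
RRRRRRK
RRRRRRR
RRRRRRR
RRRRRRR
RRRGGRR
After op 3 paint(5,6,Y):
RRRRRRR
RRRRRRR
RRRRRRR
RRRRRRY
RRRRRRK
RRRRRRY
RRRRRRR
RRRRRRR
RRRGGRR
After op 4 paint(0,3,K):
RRRKRRR
RRRRRRR
RRRRRRR
RRRRRRY
RRRRRRK
RRRRRRY
RRRRRRR
RRRRRRR
RRRGGRR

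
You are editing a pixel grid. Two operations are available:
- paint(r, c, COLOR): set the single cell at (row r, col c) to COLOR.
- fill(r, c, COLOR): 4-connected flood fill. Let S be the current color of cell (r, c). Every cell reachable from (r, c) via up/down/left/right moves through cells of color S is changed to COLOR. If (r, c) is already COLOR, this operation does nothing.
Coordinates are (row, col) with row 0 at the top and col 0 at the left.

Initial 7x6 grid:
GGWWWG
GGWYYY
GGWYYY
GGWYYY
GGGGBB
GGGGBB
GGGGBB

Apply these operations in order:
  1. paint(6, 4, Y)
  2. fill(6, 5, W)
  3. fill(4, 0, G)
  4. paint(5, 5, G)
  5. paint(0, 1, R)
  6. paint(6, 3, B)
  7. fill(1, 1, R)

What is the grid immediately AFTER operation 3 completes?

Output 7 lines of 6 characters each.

Answer: GGWWWG
GGWYYY
GGWYYY
GGWYYY
GGGGWW
GGGGWW
GGGGYW

Derivation:
After op 1 paint(6,4,Y):
GGWWWG
GGWYYY
GGWYYY
GGWYYY
GGGGBB
GGGGBB
GGGGYB
After op 2 fill(6,5,W) [5 cells changed]:
GGWWWG
GGWYYY
GGWYYY
GGWYYY
GGGGWW
GGGGWW
GGGGYW
After op 3 fill(4,0,G) [0 cells changed]:
GGWWWG
GGWYYY
GGWYYY
GGWYYY
GGGGWW
GGGGWW
GGGGYW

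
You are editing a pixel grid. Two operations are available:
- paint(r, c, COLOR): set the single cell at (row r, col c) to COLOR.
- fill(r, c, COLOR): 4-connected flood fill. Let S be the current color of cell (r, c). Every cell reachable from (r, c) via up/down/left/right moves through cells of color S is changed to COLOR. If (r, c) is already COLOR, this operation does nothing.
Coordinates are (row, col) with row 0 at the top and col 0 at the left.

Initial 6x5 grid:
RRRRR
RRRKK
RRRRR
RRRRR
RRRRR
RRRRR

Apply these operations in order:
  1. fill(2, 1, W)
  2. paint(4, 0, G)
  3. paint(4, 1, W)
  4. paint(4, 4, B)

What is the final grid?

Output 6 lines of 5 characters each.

After op 1 fill(2,1,W) [28 cells changed]:
WWWWW
WWWKK
WWWWW
WWWWW
WWWWW
WWWWW
After op 2 paint(4,0,G):
WWWWW
WWWKK
WWWWW
WWWWW
GWWWW
WWWWW
After op 3 paint(4,1,W):
WWWWW
WWWKK
WWWWW
WWWWW
GWWWW
WWWWW
After op 4 paint(4,4,B):
WWWWW
WWWKK
WWWWW
WWWWW
GWWWB
WWWWW

Answer: WWWWW
WWWKK
WWWWW
WWWWW
GWWWB
WWWWW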